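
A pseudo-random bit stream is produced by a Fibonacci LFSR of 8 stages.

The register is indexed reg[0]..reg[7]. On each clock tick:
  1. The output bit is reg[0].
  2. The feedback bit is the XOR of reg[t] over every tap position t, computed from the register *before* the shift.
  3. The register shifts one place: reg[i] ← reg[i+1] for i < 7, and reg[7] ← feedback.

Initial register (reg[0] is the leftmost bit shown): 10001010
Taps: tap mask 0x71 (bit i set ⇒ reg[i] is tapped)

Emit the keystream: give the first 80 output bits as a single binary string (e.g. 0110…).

10001010110011001011111101111001101110111001010100101000100101101000110011100111

tick  register→output (feedback)
  0  10001010→1 (1)
  1  00010101→0 (1)
  2  00101011→0 (0)
  3  01010110→0 (0)
  4  10101100→1 (1)
  5  01011001→0 (1)
  6  10110011→1 (0)
  7  01100110→0 (0)
  8  11001100→1 (1)
  9  10011001→1 (0)
 10  00110010→0 (1)
 11  01100101→0 (1)
 12  11001011→1 (1)
 13  10010111→1 (1)
 14  00101111→0 (1)
 15  01011111→0 (1)
 16  10111111→1 (0)
 17  01111110→0 (1)
 18  11111101→1 (1)
 19  11111011→1 (1)
 20  11110111→1 (1)
 21  11101111→1 (0)
 22  11011110→1 (0)
 23  10111100→1 (1)
 24  01111001→0 (1)
 25  11110011→1 (0)
 26  11100110→1 (1)
 27  11001101→1 (1)
 28  10011011→1 (1)
 29  00110111→0 (0)
 30  01101110→0 (1)
 31  11011101→1 (1)
 32  10111011→1 (1)
 33  01110111→0 (0)
 34  11101110→1 (0)
 35  11011100→1 (1)
 36  10111001→1 (0)
 37  01110010→0 (1)
 38  11100101→1 (0)
 39  11001010→1 (1)
 40  10010101→1 (0)
 41  00101010→0 (0)
 42  01010100→0 (1)
 43  10101001→1 (0)
 44  01010010→0 (1)
 45  10100101→1 (0)
 46  01001010→0 (0)
 47  10010100→1 (0)
 48  00101000→0 (1)
 49  01010001→0 (0)
 50  10100010→1 (0)
 51  01000100→0 (1)
 52  10001001→1 (0)
 53  00010010→0 (1)
 54  00100101→0 (1)
 55  01001011→0 (0)
 56  10010110→1 (1)
 57  00101101→0 (0)
 58  01011010→0 (0)
 59  10110100→1 (0)
 60  01101000→0 (1)
 61  11010001→1 (1)
 62  10100011→1 (0)
 63  01000110→0 (0)
 64  10001100→1 (1)
 65  00011001→0 (1)
 66  00110011→0 (1)
 67  01100111→0 (0)
 68  11001110→1 (0)
 69  10011100→1 (1)
 70  00111001→0 (1)
 71  01110011→0 (1)
 72  11100111→1 (1)
 73  11001111→1 (0)
 74  10011110→1 (0)
 75  00111100→0 (0)
 76  01111000→0 (1)
 77  11110001→1 (1)
 78  11100011→1 (0)
 79  11000110→1 (1)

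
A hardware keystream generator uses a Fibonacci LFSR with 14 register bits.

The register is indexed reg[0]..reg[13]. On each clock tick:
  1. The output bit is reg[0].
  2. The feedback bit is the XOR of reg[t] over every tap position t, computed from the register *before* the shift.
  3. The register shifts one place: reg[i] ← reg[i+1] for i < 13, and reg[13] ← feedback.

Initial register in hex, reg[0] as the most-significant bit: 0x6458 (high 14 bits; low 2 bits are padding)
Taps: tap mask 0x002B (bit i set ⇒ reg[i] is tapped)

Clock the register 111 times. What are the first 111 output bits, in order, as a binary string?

011001000101100000010100101010000011011011111100110011011110101000010000101100101000100001001011010011111011100

k : reg_k → out_k, fb_k
0: 01100100010110 → 0, fb=0
1: 11001000101100 → 1, fb=0
2: 10010001011000 → 1, fb=0
3: 00100010110000 → 0, fb=0
4: 01000101100000 → 0, fb=0
5: 10001011000000 → 1, fb=1
6: 00010110000001 → 0, fb=0
7: 00101100000010 → 0, fb=1
8: 01011000000101 → 0, fb=0
9: 10110000001010 → 1, fb=0
10: 01100000010100 → 0, fb=1
11: 11000000101001 → 1, fb=0
12: 10000001010010 → 1, fb=1
13: 00000010100101 → 0, fb=0
14: 00000101001010 → 0, fb=1
15: 00001010010101 → 0, fb=0
16: 00010100101010 → 0, fb=0
17: 00101001010100 → 0, fb=0
18: 01010010101000 → 0, fb=0
19: 10100101010000 → 1, fb=0
20: 01001010100000 → 0, fb=1
21: 10010101000001 → 1, fb=1
22: 00101010000011 → 0, fb=0
23: 01010100000110 → 0, fb=1
24: 10101000001101 → 1, fb=1
25: 01010000011011 → 0, fb=0
26: 10100000110110 → 1, fb=1
27: 01000001101101 → 0, fb=1
28: 10000011011011 → 1, fb=1
29: 00000110110111 → 0, fb=1
30: 00001101101111 → 0, fb=1
31: 00011011011111 → 0, fb=1
32: 00110110111111 → 0, fb=0
33: 01101101111110 → 0, fb=0
34: 11011011111100 → 1, fb=1
35: 10110111111001 → 1, fb=1
36: 01101111110011 → 0, fb=0
37: 11011111100110 → 1, fb=0
38: 10111111001100 → 1, fb=1
39: 01111110011001 → 0, fb=1
40: 11111100110011 → 1, fb=0
41: 11111001100110 → 1, fb=1
42: 11110011001101 → 1, fb=1
43: 11100110011011 → 1, fb=1
44: 11001100110111 → 1, fb=1
45: 10011001101111 → 1, fb=0
46: 00110011011110 → 0, fb=1
47: 01100110111101 → 0, fb=0
48: 11001101111010 → 1, fb=1
49: 10011011110101 → 1, fb=0
50: 00110111101010 → 0, fb=0
51: 01101111010100 → 0, fb=0
52: 11011110101000 → 1, fb=0
53: 10111101010000 → 1, fb=1
54: 01111010100001 → 0, fb=0
55: 11110101000010 → 1, fb=0
56: 11101010000100 → 1, fb=0
57: 11010100001000 → 1, fb=0
58: 10101000010000 → 1, fb=1
59: 01010000100001 → 0, fb=0
60: 10100001000010 → 1, fb=1
61: 01000010000101 → 0, fb=1
62: 10000100001011 → 1, fb=0
63: 00001000010110 → 0, fb=0
64: 00010000101100 → 0, fb=1
65: 00100001011001 → 0, fb=0
66: 01000010110010 → 0, fb=1
67: 10000101100101 → 1, fb=0
68: 00001011001010 → 0, fb=0
69: 00010110010100 → 0, fb=0
70: 00101100101000 → 0, fb=1
71: 01011001010001 → 0, fb=0
72: 10110010100010 → 1, fb=0
73: 01100101000100 → 0, fb=0
74: 11001010001000 → 1, fb=0
75: 10010100010000 → 1, fb=1
76: 00101000100001 → 0, fb=0
77: 01010001000010 → 0, fb=0
78: 10100010000100 → 1, fb=1
79: 01000100001001 → 0, fb=0
80: 10001000010010 → 1, fb=1
81: 00010000100101 → 0, fb=1
82: 00100001001011 → 0, fb=0
83: 01000010010110 → 0, fb=1
84: 10000100101101 → 1, fb=0
85: 00001001011010 → 0, fb=0
86: 00010010110100 → 0, fb=1
87: 00100101101001 → 0, fb=1
88: 01001011010011 → 0, fb=1
89: 10010110100111 → 1, fb=1
90: 00101101001111 → 0, fb=1
91: 01011010011111 → 0, fb=0
92: 10110100111110 → 1, fb=1
93: 01101001111101 → 0, fb=1
94: 11010011111011 → 1, fb=1
95: 10100111110111 → 1, fb=0
96: 01001111101110 → 0, fb=0
97: 10011111011100 → 1, fb=1
98: 00111110111001 → 0, fb=0
99: 01111101110010 → 0, fb=1
100: 11111011100101 → 1, fb=1
101: 11110111001011 → 1, fb=0
102: 11101110010110 → 1, fb=1
103: 11011100101101 → 1, fb=0
104: 10111001011010 → 1, fb=0
105: 01110010110100 → 0, fb=0
106: 11100101101000 → 1, fb=1
107: 11001011010001 → 1, fb=0
108: 10010110100010 → 1, fb=1
109: 00101101000101 → 0, fb=1
110: 01011010001011 → 0, fb=0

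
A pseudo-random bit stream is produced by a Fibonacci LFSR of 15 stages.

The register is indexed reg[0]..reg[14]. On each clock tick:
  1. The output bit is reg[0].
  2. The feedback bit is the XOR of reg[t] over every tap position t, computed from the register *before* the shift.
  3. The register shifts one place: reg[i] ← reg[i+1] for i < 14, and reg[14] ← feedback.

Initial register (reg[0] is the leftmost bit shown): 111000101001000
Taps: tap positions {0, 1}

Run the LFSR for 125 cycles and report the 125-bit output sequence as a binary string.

11100010100100000100111101100001101000110100010111001011100111001011100101001011100101111011100101110001100101110010010101110

tick  register→output (feedback)
  0  111000101001000→1 (0)
  1  110001010010000→1 (0)
  2  100010100100000→1 (1)
  3  000101001000001→0 (0)
  4  001010010000010→0 (0)
  5  010100100000100→0 (1)
  6  101001000001001→1 (1)
  7  010010000010011→0 (1)
  8  100100000100111→1 (1)
  9  001000001001111→0 (0)
 10  010000010011110→0 (1)
 11  100000100111101→1 (1)
 12  000001001111011→0 (0)
 13  000010011110110→0 (0)
 14  000100111101100→0 (0)
 15  001001111011000→0 (0)
 16  010011110110000→0 (1)
 17  100111101100001→1 (1)
 18  001111011000011→0 (0)
 19  011110110000110→0 (1)
 20  111101100001101→1 (0)
 21  111011000011010→1 (0)
 22  110110000110100→1 (0)
 23  101100001101000→1 (1)
 24  011000011010001→0 (1)
 25  110000110100011→1 (0)
 26  100001101000110→1 (1)
 27  000011010001101→0 (0)
 28  000110100011010→0 (0)
 29  001101000110100→0 (0)
 30  011010001101000→0 (1)
 31  110100011010001→1 (0)
 32  101000110100010→1 (1)
 33  010001101000101→0 (1)
 34  100011010001011→1 (1)
 35  000110100010111→0 (0)
 36  001101000101110→0 (0)
 37  011010001011100→0 (1)
 38  110100010111001→1 (0)
 39  101000101110010→1 (1)
 40  010001011100101→0 (1)
 41  100010111001011→1 (1)
 42  000101110010111→0 (0)
 43  001011100101110→0 (0)
 44  010111001011100→0 (1)
 45  101110010111001→1 (1)
 46  011100101110011→0 (1)
 47  111001011100111→1 (0)
 48  110010111001110→1 (0)
 49  100101110011100→1 (1)
 50  001011100111001→0 (0)
 51  010111001110010→0 (1)
 52  101110011100101→1 (1)
 53  011100111001011→0 (1)
 54  111001110010111→1 (0)
 55  110011100101110→1 (0)
 56  100111001011100→1 (1)
 57  001110010111001→0 (0)
 58  011100101110010→0 (1)
 59  111001011100101→1 (0)
 60  110010111001010→1 (0)
 61  100101110010100→1 (1)
 62  001011100101001→0 (0)
 63  010111001010010→0 (1)
 64  101110010100101→1 (1)
 65  011100101001011→0 (1)
 66  111001010010111→1 (0)
 67  110010100101110→1 (0)
 68  100101001011100→1 (1)
 69  001010010111001→0 (0)
 70  010100101110010→0 (1)
 71  101001011100101→1 (1)
 72  010010111001011→0 (1)
 73  100101110010111→1 (1)
 74  001011100101111→0 (0)
 75  010111001011110→0 (1)
 76  101110010111101→1 (1)
 77  011100101111011→0 (1)
 78  111001011110111→1 (0)
 79  110010111101110→1 (0)
 80  100101111011100→1 (1)
 81  001011110111001→0 (0)
 82  010111101110010→0 (1)
 83  101111011100101→1 (1)
 84  011110111001011→0 (1)
 85  111101110010111→1 (0)
 86  111011100101110→1 (0)
 87  110111001011100→1 (0)
 88  101110010111000→1 (1)
 89  011100101110001→0 (1)
 90  111001011100011→1 (0)
 91  110010111000110→1 (0)
 92  100101110001100→1 (1)
 93  001011100011001→0 (0)
 94  010111000110010→0 (1)
 95  101110001100101→1 (1)
 96  011100011001011→0 (1)
 97  111000110010111→1 (0)
 98  110001100101110→1 (0)
 99  100011001011100→1 (1)
100  000110010111001→0 (0)
101  001100101110010→0 (0)
102  011001011100100→0 (1)
103  110010111001001→1 (0)
104  100101110010010→1 (1)
105  001011100100101→0 (0)
106  010111001001010→0 (1)
107  101110010010101→1 (1)
108  011100100101011→0 (1)
109  111001001010111→1 (0)
110  110010010101110→1 (0)
111  100100101011100→1 (1)
112  001001010111001→0 (0)
113  010010101110010→0 (1)
114  100101011100101→1 (1)
115  001010111001011→0 (0)
116  010101110010110→0 (1)
117  101011100101101→1 (1)
118  010111001011011→0 (1)
119  101110010110111→1 (1)
120  011100101101111→0 (1)
121  111001011011111→1 (0)
122  110010110111110→1 (0)
123  100101101111100→1 (1)
124  001011011111001→0 (0)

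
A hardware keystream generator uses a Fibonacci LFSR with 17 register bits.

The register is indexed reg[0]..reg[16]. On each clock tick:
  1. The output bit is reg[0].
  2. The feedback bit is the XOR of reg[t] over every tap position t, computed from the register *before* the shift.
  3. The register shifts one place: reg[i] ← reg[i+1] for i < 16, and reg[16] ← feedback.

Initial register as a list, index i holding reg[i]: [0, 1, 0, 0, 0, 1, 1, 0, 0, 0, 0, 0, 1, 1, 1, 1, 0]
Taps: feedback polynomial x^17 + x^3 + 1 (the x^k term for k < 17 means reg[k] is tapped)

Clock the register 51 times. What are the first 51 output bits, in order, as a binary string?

step | reg (before) | out | fb
   0 | 01000110000011110 | 0 | 0
   1 | 10001100000111100 | 1 | 1
   2 | 00011000001111001 | 0 | 1
   3 | 00110000011110011 | 0 | 1
   4 | 01100000111100111 | 0 | 0
   5 | 11000001111001110 | 1 | 1
   6 | 10000011110011101 | 1 | 1
   7 | 00000111100111011 | 0 | 0
   8 | 00001111001110110 | 0 | 0
   9 | 00011110011101100 | 0 | 1
  10 | 00111100111011001 | 0 | 1
  11 | 01111001110110011 | 0 | 1
  12 | 11110011101100111 | 1 | 0
  13 | 11100111011001110 | 1 | 1
  14 | 11001110110011101 | 1 | 1
  15 | 10011101100111011 | 1 | 0
  16 | 00111011001110110 | 0 | 1
  17 | 01110110011101101 | 0 | 1
  18 | 11101100111011011 | 1 | 1
  19 | 11011001110110111 | 1 | 0
  20 | 10110011101101110 | 1 | 0
  21 | 01100111011011100 | 0 | 0
  22 | 11001110110111000 | 1 | 1
  23 | 10011101101110001 | 1 | 0
  24 | 00111011011100010 | 0 | 1
  25 | 01110110111000101 | 0 | 1
  26 | 11101101110001011 | 1 | 1
  27 | 11011011100010111 | 1 | 0
  28 | 10110111000101110 | 1 | 0
  29 | 01101110001011100 | 0 | 0
  30 | 11011100010111000 | 1 | 0
  31 | 10111000101110000 | 1 | 0
  32 | 01110001011100000 | 0 | 1
  33 | 11100010111000001 | 1 | 1
  34 | 11000101110000011 | 1 | 1
  35 | 10001011100000111 | 1 | 1
  36 | 00010111000001111 | 0 | 1
  37 | 00101110000011111 | 0 | 0
  38 | 01011100000111110 | 0 | 1
  39 | 10111000001111101 | 1 | 0
  40 | 01110000011111010 | 0 | 1
  41 | 11100000111110101 | 1 | 1
  42 | 11000001111101011 | 1 | 1
  43 | 10000011111010111 | 1 | 1
  44 | 00000111110101111 | 0 | 0
  45 | 00001111101011110 | 0 | 0
  46 | 00011111010111100 | 0 | 1
  47 | 00111110101111001 | 0 | 1
  48 | 01111101011110011 | 0 | 1
  49 | 11111010111100111 | 1 | 0
  50 | 11110101111001110 | 1 | 0

010001100000111100111011001110110111000101110000011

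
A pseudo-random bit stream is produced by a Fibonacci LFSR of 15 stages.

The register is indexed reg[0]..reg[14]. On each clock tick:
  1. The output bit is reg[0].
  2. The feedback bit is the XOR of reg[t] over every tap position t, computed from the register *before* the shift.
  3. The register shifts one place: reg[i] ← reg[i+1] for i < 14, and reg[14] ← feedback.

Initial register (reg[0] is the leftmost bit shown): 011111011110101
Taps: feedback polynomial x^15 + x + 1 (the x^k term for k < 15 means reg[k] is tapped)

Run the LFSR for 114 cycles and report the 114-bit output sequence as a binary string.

011111011110101100001100011110100010100100011100111101100100101000110101101111001011110110001011100011010011100100

step | reg (before) | out | fb
   0 | 011111011110101 | 0 | 1
   1 | 111110111101011 | 1 | 0
   2 | 111101111010110 | 1 | 0
   3 | 111011110101100 | 1 | 0
   4 | 110111101011000 | 1 | 0
   5 | 101111010110000 | 1 | 1
   6 | 011110101100001 | 0 | 1
   7 | 111101011000011 | 1 | 0
   8 | 111010110000110 | 1 | 0
   9 | 110101100001100 | 1 | 0
  10 | 101011000011000 | 1 | 1
  11 | 010110000110001 | 0 | 1
  12 | 101100001100011 | 1 | 1
  13 | 011000011000111 | 0 | 1
  14 | 110000110001111 | 1 | 0
  15 | 100001100011110 | 1 | 1
  16 | 000011000111101 | 0 | 0
  17 | 000110001111010 | 0 | 0
  18 | 001100011110100 | 0 | 0
  19 | 011000111101000 | 0 | 1
  20 | 110001111010001 | 1 | 0
  21 | 100011110100010 | 1 | 1
  22 | 000111101000101 | 0 | 0
  23 | 001111010001010 | 0 | 0
  24 | 011110100010100 | 0 | 1
  25 | 111101000101001 | 1 | 0
  26 | 111010001010010 | 1 | 0
  27 | 110100010100100 | 1 | 0
  28 | 101000101001000 | 1 | 1
  29 | 010001010010001 | 0 | 1
  30 | 100010100100011 | 1 | 1
  31 | 000101001000111 | 0 | 0
  32 | 001010010001110 | 0 | 0
  33 | 010100100011100 | 0 | 1
  34 | 101001000111001 | 1 | 1
  35 | 010010001110011 | 0 | 1
  36 | 100100011100111 | 1 | 1
  37 | 001000111001111 | 0 | 0
  38 | 010001110011110 | 0 | 1
  39 | 100011100111101 | 1 | 1
  40 | 000111001111011 | 0 | 0
  41 | 001110011110110 | 0 | 0
  42 | 011100111101100 | 0 | 1
  43 | 111001111011001 | 1 | 0
  44 | 110011110110010 | 1 | 0
  45 | 100111101100100 | 1 | 1
  46 | 001111011001001 | 0 | 0
  47 | 011110110010010 | 0 | 1
  48 | 111101100100101 | 1 | 0
  49 | 111011001001010 | 1 | 0
  50 | 110110010010100 | 1 | 0
  51 | 101100100101000 | 1 | 1
  52 | 011001001010001 | 0 | 1
  53 | 110010010100011 | 1 | 0
  54 | 100100101000110 | 1 | 1
  55 | 001001010001101 | 0 | 0
  56 | 010010100011010 | 0 | 1
  57 | 100101000110101 | 1 | 1
  58 | 001010001101011 | 0 | 0
  59 | 010100011010110 | 0 | 1
  60 | 101000110101101 | 1 | 1
  61 | 010001101011011 | 0 | 1
  62 | 100011010110111 | 1 | 1
  63 | 000110101101111 | 0 | 0
  64 | 001101011011110 | 0 | 0
  65 | 011010110111100 | 0 | 1
  66 | 110101101111001 | 1 | 0
  67 | 101011011110010 | 1 | 1
  68 | 010110111100101 | 0 | 1
  69 | 101101111001011 | 1 | 1
  70 | 011011110010111 | 0 | 1
  71 | 110111100101111 | 1 | 0
  72 | 101111001011110 | 1 | 1
  73 | 011110010111101 | 0 | 1
  74 | 111100101111011 | 1 | 0
  75 | 111001011110110 | 1 | 0
  76 | 110010111101100 | 1 | 0
  77 | 100101111011000 | 1 | 1
  78 | 001011110110001 | 0 | 0
  79 | 010111101100010 | 0 | 1
  80 | 101111011000101 | 1 | 1
  81 | 011110110001011 | 0 | 1
  82 | 111101100010111 | 1 | 0
  83 | 111011000101110 | 1 | 0
  84 | 110110001011100 | 1 | 0
  85 | 101100010111000 | 1 | 1
  86 | 011000101110001 | 0 | 1
  87 | 110001011100011 | 1 | 0
  88 | 100010111000110 | 1 | 1
  89 | 000101110001101 | 0 | 0
  90 | 001011100011010 | 0 | 0
  91 | 010111000110100 | 0 | 1
  92 | 101110001101001 | 1 | 1
  93 | 011100011010011 | 0 | 1
  94 | 111000110100111 | 1 | 0
  95 | 110001101001110 | 1 | 0
  96 | 100011010011100 | 1 | 1
  97 | 000110100111001 | 0 | 0
  98 | 001101001110010 | 0 | 0
  99 | 011010011100100 | 0 | 1
 100 | 110100111001001 | 1 | 0
 101 | 101001110010010 | 1 | 1
 102 | 010011100100101 | 0 | 1
 103 | 100111001001011 | 1 | 1
 104 | 001110010010111 | 0 | 0
 105 | 011100100101110 | 0 | 1
 106 | 111001001011101 | 1 | 0
 107 | 110010010111010 | 1 | 0
 108 | 100100101110100 | 1 | 1
 109 | 001001011101001 | 0 | 0
 110 | 010010111010010 | 0 | 1
 111 | 100101110100101 | 1 | 1
 112 | 001011101001011 | 0 | 0
 113 | 010111010010110 | 0 | 1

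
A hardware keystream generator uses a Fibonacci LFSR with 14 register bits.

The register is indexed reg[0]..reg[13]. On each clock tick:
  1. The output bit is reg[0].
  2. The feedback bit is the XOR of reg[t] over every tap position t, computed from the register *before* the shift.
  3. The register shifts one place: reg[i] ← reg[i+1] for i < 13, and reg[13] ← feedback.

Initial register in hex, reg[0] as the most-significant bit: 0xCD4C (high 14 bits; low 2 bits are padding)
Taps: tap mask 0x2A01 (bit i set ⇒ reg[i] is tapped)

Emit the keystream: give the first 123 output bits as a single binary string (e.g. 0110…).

tick  register→output (feedback)
  0  11001101010011→1 (1)
  1  10011010100111→1 (1)
  2  00110101001111→0 (0)
  3  01101010011110→0 (0)
  4  11010100111100→1 (1)
  5  10101001111001→1 (1)
  6  01010011110011→0 (0)
  7  10100111100110→1 (0)
  8  01001111001100→0 (1)
  9  10011110011001→1 (1)
 10  00111100110011→0 (0)
 11  01111001100110→0 (1)
 12  11110011001101→1 (1)
 13  11100110011011→1 (1)
 14  11001100110111→1 (0)
 15  10011001101110→1 (0)
 16  00110011011100→0 (0)
 17  01100110111000→0 (1)
 18  11001101110001→1 (1)
 19  10011011100011→1 (0)
 20  00110111000110→0 (1)
 21  01101110001101→0 (0)
 22  11011100011010→1 (0)
 23  10111000110100→1 (1)
 24  01110001101001→0 (1)
 25  11100011010011→1 (1)
 26  11000110100111→1 (1)
 27  10001101001111→1 (1)
 28  00011010011111→0 (1)
 29  00110100111111→0 (1)
 30  01101001111111→0 (1)
 31  11010011111111→1 (0)
 32  10100111111110→1 (1)
 33  01001111111101→0 (1)
 34  10011111111011→1 (1)
 35  00111111110111→0 (1)
 36  01111111101111→0 (0)
 37  11111111011110→1 (1)
 38  11111110111101→1 (0)
 39  11111101111010→1 (0)
 40  11111011110100→1 (1)
 41  11110111101001→1 (0)
 42  11101111010010→1 (0)
 43  11011110100100→1 (0)
 44  10111101001000→1 (1)
 45  01111010010001→0 (0)
 46  11110100100010→1 (1)
 47  11101001000101→1 (1)
 48  11010010001011→1 (0)
 49  10100100010110→1 (1)
 50  01001000101101→0 (0)
 51  10010001011010→1 (0)
 52  00100010110100→0 (0)
 53  01000101101000→0 (0)
 54  10001011010000→1 (0)
 55  00010110100000→0 (0)
 56  00101101000000→0 (0)
 57  01011010000000→0 (0)
 58  10110100000000→1 (1)
 59  01101000000001→0 (1)
 60  11010000000011→1 (0)
 61  10100000000110→1 (0)
 62  01000000001100→0 (1)
 63  10000000011001→1 (1)
 64  00000000110011→0 (0)
 65  00000001100110→0 (1)
 66  00000011001101→0 (0)
 67  00000110011010→0 (1)
 68  00001100110101→0 (1)
 69  00011001101011→0 (1)
 70  00110011010111→0 (1)
 71  01100110101111→0 (0)
 72  11001101011110→1 (1)
 73  10011010111101→1 (0)
 74  00110101111010→0 (1)
 75  01101011110101→0 (1)
 76  11010111101011→1 (0)
 77  10101111010110→1 (1)
 78  01011110101101→0 (0)
 79  10111101011010→1 (0)
 80  01111010110100→0 (0)
 81  11110101101000→1 (1)
 82  11101011010001→1 (1)
 83  11010110100011→1 (0)
 84  10101101000110→1 (0)
 85  01011010001100→0 (1)
 86  10110100011001→1 (1)
 87  01101000110011→0 (0)
 88  11010001100110→1 (0)
 89  10100011001100→1 (0)
 90  01000110011000→0 (1)
 91  10001100110001→1 (1)
 92  00011001100011→0 (1)
 93  00110011000111→0 (0)
 94  01100110001110→0 (1)
 95  11001100011101→1 (0)
 96  10011000111010→1 (0)
 97  00110001110100→0 (0)
 98  01100011101000→0 (0)
 99  11000111010000→1 (0)
100  10001110100000→1 (1)
101  00011101000001→0 (1)
102  00111010000011→0 (1)
103  01110100000111→0 (0)
104  11101000001110→1 (0)
105  11010000011100→1 (1)
106  10100000111001→1 (1)
107  01000001110011→0 (0)
108  10000011100110→1 (0)
109  00000111001100→0 (1)
110  00001110011001→0 (0)
111  00011100110010→0 (1)
112  00111001100101→0 (0)
113  01110011001010→0 (0)
114  11100110010100→1 (1)
115  11001100101001→1 (0)
116  10011001010010→1 (0)
117  00110010100100→0 (1)
118  01100101001001→0 (1)
119  11001010010011→1 (1)
120  10010100100111→1 (1)
121  00101001001111→0 (0)
122  01010010011110→0 (0)

110011010100111100110011011100011010011111111011110100100010110100000000110011010111101011010001100110001110100000111001100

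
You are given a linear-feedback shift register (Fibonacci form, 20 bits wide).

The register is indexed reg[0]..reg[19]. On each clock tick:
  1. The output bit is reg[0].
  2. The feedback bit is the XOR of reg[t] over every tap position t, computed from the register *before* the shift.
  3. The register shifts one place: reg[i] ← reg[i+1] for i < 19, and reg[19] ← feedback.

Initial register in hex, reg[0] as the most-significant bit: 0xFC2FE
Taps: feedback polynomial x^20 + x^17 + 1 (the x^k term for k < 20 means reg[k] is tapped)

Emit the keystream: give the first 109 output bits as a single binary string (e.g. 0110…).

step | reg (before) | out | fb
   0 | 11111100001011111110 | 1 | 0
   1 | 11111000010111111100 | 1 | 0
   2 | 11110000101111111000 | 1 | 1
   3 | 11100001011111110001 | 1 | 1
   4 | 11000010111111100011 | 1 | 1
   5 | 10000101111111000111 | 1 | 0
   6 | 00001011111110001110 | 0 | 1
   7 | 00010111111100011101 | 0 | 1
   8 | 00101111111000111011 | 0 | 0
   9 | 01011111110001110110 | 0 | 1
  10 | 10111111100011101101 | 1 | 0
  11 | 01111111000111011010 | 0 | 0
  12 | 11111110001110110100 | 1 | 0
  13 | 11111100011101101000 | 1 | 1
  14 | 11111000111011010001 | 1 | 1
  15 | 11110001110110100011 | 1 | 1
  16 | 11100011101101000111 | 1 | 0
  17 | 11000111011010001110 | 1 | 0
  18 | 10001110110100011100 | 1 | 0
  19 | 00011101101000111000 | 0 | 0
  20 | 00111011010001110000 | 0 | 0
  21 | 01110110100011100000 | 0 | 0
  22 | 11101101000111000000 | 1 | 1
  23 | 11011010001110000001 | 1 | 1
  24 | 10110100011100000011 | 1 | 1
  25 | 01101000111000000111 | 0 | 1
  26 | 11010001110000001111 | 1 | 0
  27 | 10100011100000011110 | 1 | 0
  28 | 01000111000000111100 | 0 | 1
  29 | 10001110000001111001 | 1 | 1
  30 | 00011100000011110011 | 0 | 0
  31 | 00111000000111100110 | 0 | 1
  32 | 01110000001111001101 | 0 | 1
  33 | 11100000011110011011 | 1 | 1
  34 | 11000000111100110111 | 1 | 0
  35 | 10000001111001101110 | 1 | 0
  36 | 00000011110011011100 | 0 | 1
  37 | 00000111100110111001 | 0 | 0
  38 | 00001111001101110010 | 0 | 0
  39 | 00011110011011100100 | 0 | 1
  40 | 00111100110111001001 | 0 | 0
  41 | 01111001101110010010 | 0 | 0
  42 | 11110011011100100100 | 1 | 0
  43 | 11100110111001001000 | 1 | 1
  44 | 11001101110010010001 | 1 | 1
  45 | 10011011100100100011 | 1 | 1
  46 | 00110111001001000111 | 0 | 1
  47 | 01101110010010001111 | 0 | 1
  48 | 11011100100100011111 | 1 | 0
  49 | 10111001001000111110 | 1 | 0
  50 | 01110010010001111100 | 0 | 1
  51 | 11100100100011111001 | 1 | 1
  52 | 11001001000111110011 | 1 | 1
  53 | 10010010001111100111 | 1 | 0
  54 | 00100100011111001110 | 0 | 1
  55 | 01001000111110011101 | 0 | 1
  56 | 10010001111100111011 | 1 | 1
  57 | 00100011111001110111 | 0 | 1
  58 | 01000111110011101111 | 0 | 1
  59 | 10001111100111011111 | 1 | 0
  60 | 00011111001110111110 | 0 | 1
  61 | 00111110011101111101 | 0 | 1
  62 | 01111100111011111011 | 0 | 0
  63 | 11111001110111110110 | 1 | 0
  64 | 11110011101111101100 | 1 | 0
  65 | 11100111011111011000 | 1 | 1
  66 | 11001110111110110001 | 1 | 1
  67 | 10011101111101100011 | 1 | 1
  68 | 00111011111011000111 | 0 | 1
  69 | 01110111110110001111 | 0 | 1
  70 | 11101111101100011111 | 1 | 0
  71 | 11011111011000111110 | 1 | 0
  72 | 10111110110001111100 | 1 | 0
  73 | 01111101100011111000 | 0 | 0
  74 | 11111011000111110000 | 1 | 1
  75 | 11110110001111100001 | 1 | 1
  76 | 11101100011111000011 | 1 | 1
  77 | 11011000111110000111 | 1 | 0
  78 | 10110001111100001110 | 1 | 0
  79 | 01100011111000011100 | 0 | 1
  80 | 11000111110000111001 | 1 | 1
  81 | 10001111100001110011 | 1 | 1
  82 | 00011111000011100111 | 0 | 1
  83 | 00111110000111001111 | 0 | 1
  84 | 01111100001110011111 | 0 | 1
  85 | 11111000011100111111 | 1 | 0
  86 | 11110000111001111110 | 1 | 0
  87 | 11100001110011111100 | 1 | 0
  88 | 11000011100111111000 | 1 | 1
  89 | 10000111001111110001 | 1 | 1
  90 | 00001110011111100011 | 0 | 0
  91 | 00011100111111000110 | 0 | 1
  92 | 00111001111110001101 | 0 | 1
  93 | 01110011111100011011 | 0 | 0
  94 | 11100111111000110110 | 1 | 0
  95 | 11001111110001101100 | 1 | 0
  96 | 10011111100011011000 | 1 | 1
  97 | 00111111000110110001 | 0 | 0
  98 | 01111110001101100010 | 0 | 0
  99 | 11111100011011000100 | 1 | 0
 100 | 11111000110110001000 | 1 | 1
 101 | 11110001101100010001 | 1 | 1
 102 | 11100011011000100011 | 1 | 1
 103 | 11000110110001000111 | 1 | 0
 104 | 10001101100010001110 | 1 | 0
 105 | 00011011000100011100 | 0 | 1
 106 | 00110110001000111001 | 0 | 0
 107 | 01101100010001110010 | 0 | 0
 108 | 11011000100011100100 | 1 | 0

1111110000101111111000111011010001110000001111001101110010010001111100111011111011000111110000111001111110001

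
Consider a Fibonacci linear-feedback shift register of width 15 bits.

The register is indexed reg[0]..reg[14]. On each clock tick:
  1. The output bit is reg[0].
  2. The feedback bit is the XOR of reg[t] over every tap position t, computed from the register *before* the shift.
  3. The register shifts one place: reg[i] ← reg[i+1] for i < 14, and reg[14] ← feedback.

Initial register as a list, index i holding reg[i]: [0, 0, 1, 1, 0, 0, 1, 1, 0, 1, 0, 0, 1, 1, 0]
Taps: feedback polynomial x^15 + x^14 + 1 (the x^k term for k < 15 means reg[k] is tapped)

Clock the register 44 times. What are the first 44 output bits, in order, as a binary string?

step | reg (before) | out | fb
   0 | 001100110100110 | 0 | 0
   1 | 011001101001100 | 0 | 0
   2 | 110011010011000 | 1 | 1
   3 | 100110100110001 | 1 | 0
   4 | 001101001100010 | 0 | 0
   5 | 011010011000100 | 0 | 0
   6 | 110100110001000 | 1 | 1
   7 | 101001100010001 | 1 | 0
   8 | 010011000100010 | 0 | 0
   9 | 100110001000100 | 1 | 1
  10 | 001100010001001 | 0 | 1
  11 | 011000100010011 | 0 | 1
  12 | 110001000100111 | 1 | 0
  13 | 100010001001110 | 1 | 1
  14 | 000100010011101 | 0 | 1
  15 | 001000100111011 | 0 | 1
  16 | 010001001110111 | 0 | 1
  17 | 100010011101111 | 1 | 0
  18 | 000100111011110 | 0 | 0
  19 | 001001110111100 | 0 | 0
  20 | 010011101111000 | 0 | 0
  21 | 100111011110000 | 1 | 1
  22 | 001110111100001 | 0 | 1
  23 | 011101111000011 | 0 | 1
  24 | 111011110000111 | 1 | 0
  25 | 110111100001110 | 1 | 1
  26 | 101111000011101 | 1 | 0
  27 | 011110000111010 | 0 | 0
  28 | 111100001110100 | 1 | 1
  29 | 111000011101001 | 1 | 0
  30 | 110000111010010 | 1 | 1
  31 | 100001110100101 | 1 | 0
  32 | 000011101001010 | 0 | 0
  33 | 000111010010100 | 0 | 0
  34 | 001110100101000 | 0 | 0
  35 | 011101001010000 | 0 | 0
  36 | 111010010100000 | 1 | 1
  37 | 110100101000001 | 1 | 0
  38 | 101001010000010 | 1 | 1
  39 | 010010100000101 | 0 | 1
  40 | 100101000001011 | 1 | 0
  41 | 001010000010110 | 0 | 0
  42 | 010100000101100 | 0 | 0
  43 | 101000001011000 | 1 | 1

00110011010011000100010011101111000011101001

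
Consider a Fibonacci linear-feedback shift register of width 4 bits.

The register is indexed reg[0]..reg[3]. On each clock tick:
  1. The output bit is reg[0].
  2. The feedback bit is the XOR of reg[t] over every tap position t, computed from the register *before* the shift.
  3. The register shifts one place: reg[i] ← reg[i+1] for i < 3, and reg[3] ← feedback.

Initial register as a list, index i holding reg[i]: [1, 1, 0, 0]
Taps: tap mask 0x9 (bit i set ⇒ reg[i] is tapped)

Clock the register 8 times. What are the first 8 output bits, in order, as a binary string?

step | reg (before) | out | fb
   0 | 1100 | 1 | 1
   1 | 1001 | 1 | 0
   2 | 0010 | 0 | 0
   3 | 0100 | 0 | 0
   4 | 1000 | 1 | 1
   5 | 0001 | 0 | 1
   6 | 0011 | 0 | 1
   7 | 0111 | 0 | 1

11001000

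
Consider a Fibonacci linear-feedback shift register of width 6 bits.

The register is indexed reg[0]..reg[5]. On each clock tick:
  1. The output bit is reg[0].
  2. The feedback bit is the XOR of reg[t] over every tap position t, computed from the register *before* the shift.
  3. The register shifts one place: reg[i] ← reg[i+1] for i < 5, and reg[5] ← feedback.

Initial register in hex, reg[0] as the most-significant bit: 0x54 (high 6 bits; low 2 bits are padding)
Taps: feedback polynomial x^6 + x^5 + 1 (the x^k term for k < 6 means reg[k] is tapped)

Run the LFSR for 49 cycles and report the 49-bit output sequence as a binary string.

tick  register→output (feedback)
  0  010101→0 (1)
  1  101011→1 (0)
  2  010110→0 (0)
  3  101100→1 (1)
  4  011001→0 (1)
  5  110011→1 (0)
  6  100110→1 (1)
  7  001101→0 (1)
  8  011011→0 (1)
  9  110111→1 (0)
 10  101110→1 (1)
 11  011101→0 (1)
 12  111011→1 (0)
 13  110110→1 (1)
 14  101101→1 (0)
 15  011010→0 (0)
 16  110100→1 (1)
 17  101001→1 (0)
 18  010010→0 (0)
 19  100100→1 (1)
 20  001001→0 (1)
 21  010011→0 (1)
 22  100111→1 (0)
 23  001110→0 (0)
 24  011100→0 (0)
 25  111000→1 (1)
 26  110001→1 (0)
 27  100010→1 (1)
 28  000101→0 (1)
 29  001011→0 (1)
 30  010111→0 (1)
 31  101111→1 (0)
 32  011110→0 (0)
 33  111100→1 (1)
 34  111001→1 (0)
 35  110010→1 (1)
 36  100101→1 (0)
 37  001010→0 (0)
 38  010100→0 (0)
 39  101000→1 (1)
 40  010001→0 (1)
 41  100011→1 (0)
 42  000110→0 (0)
 43  001100→0 (0)
 44  011000→0 (0)
 45  110000→1 (1)
 46  100001→1 (0)
 47  000010→0 (0)
 48  000100→0 (0)

0101011001101110110100100111000101111001010001100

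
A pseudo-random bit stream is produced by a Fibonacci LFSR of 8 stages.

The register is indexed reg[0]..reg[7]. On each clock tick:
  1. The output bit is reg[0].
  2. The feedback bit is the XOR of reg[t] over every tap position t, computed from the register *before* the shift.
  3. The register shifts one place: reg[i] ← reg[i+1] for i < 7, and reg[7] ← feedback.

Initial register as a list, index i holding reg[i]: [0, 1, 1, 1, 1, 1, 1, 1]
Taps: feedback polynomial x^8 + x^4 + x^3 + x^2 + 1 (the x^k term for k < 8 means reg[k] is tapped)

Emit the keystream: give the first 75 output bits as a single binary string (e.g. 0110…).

tick  register→output (feedback)
  0  01111111→0 (1)
  1  11111111→1 (0)
  2  11111110→1 (0)
  3  11111100→1 (0)
  4  11111000→1 (0)
  5  11110000→1 (1)
  6  11100001→1 (0)
  7  11000010→1 (1)
  8  10000101→1 (1)
  9  00001011→0 (1)
 10  00010111→0 (1)
 11  00101111→0 (0)
 12  01011110→0 (0)
 13  10111100→1 (0)
 14  01111000→0 (1)
 15  11110001→1 (1)
 16  11100011→1 (0)
 17  11000110→1 (1)
 18  10001101→1 (0)
 19  00011010→0 (0)
 20  00110100→0 (0)
 21  01101000→0 (0)
 22  11010000→1 (0)
 23  10100000→1 (0)
 24  01000000→0 (0)
 25  10000000→1 (1)
 26  00000001→0 (0)
 27  00000010→0 (0)
 28  00000100→0 (0)
 29  00001000→0 (1)
 30  00010001→0 (1)
 31  00100011→0 (1)
 32  01000111→0 (0)
 33  10001110→1 (0)
 34  00011100→0 (0)
 35  00111000→0 (1)
 36  01110001→0 (0)
 37  11100010→1 (0)
 38  11000100→1 (1)
 39  10001001→1 (0)
 40  00010010→0 (1)
 41  00100101→0 (1)
 42  01001011→0 (1)
 43  10010111→1 (0)
 44  00101110→0 (0)
 45  01011100→0 (0)
 46  10111000→1 (0)
 47  01110000→0 (0)
 48  11100000→1 (0)
 49  11000000→1 (1)
 50  10000001→1 (1)
 51  00000011→0 (0)
 52  00000110→0 (0)
 53  00001100→0 (1)
 54  00011001→0 (0)
 55  00110010→0 (0)
 56  01100100→0 (1)
 57  11001001→1 (0)
 58  10010010→1 (0)
 59  00100100→0 (1)
 60  01001001→0 (1)
 61  10010011→1 (0)
 62  00100110→0 (1)
 63  01001101→0 (1)
 64  10011011→1 (1)
 65  00110111→0 (0)
 66  01101110→0 (0)
 67  11011100→1 (1)
 68  10111001→1 (0)
 69  01110010→0 (0)
 70  11100100→1 (0)
 71  11001000→1 (0)
 72  10010000→1 (0)
 73  00100000→0 (1)
 74  01000001→0 (0)

011111111000010111100011010000000100011100010010111000000110010010011011100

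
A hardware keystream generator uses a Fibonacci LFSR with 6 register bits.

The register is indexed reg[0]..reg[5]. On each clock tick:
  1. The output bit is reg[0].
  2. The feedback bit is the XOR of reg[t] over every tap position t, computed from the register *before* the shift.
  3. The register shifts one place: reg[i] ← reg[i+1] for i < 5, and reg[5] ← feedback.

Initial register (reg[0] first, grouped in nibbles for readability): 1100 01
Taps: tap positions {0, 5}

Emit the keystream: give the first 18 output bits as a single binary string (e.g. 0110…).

tick  register→output (feedback)
  0  110001→1 (0)
  1  100010→1 (1)
  2  000101→0 (1)
  3  001011→0 (1)
  4  010111→0 (1)
  5  101111→1 (0)
  6  011110→0 (0)
  7  111100→1 (1)
  8  111001→1 (0)
  9  110010→1 (1)
 10  100101→1 (0)
 11  001010→0 (0)
 12  010100→0 (0)
 13  101000→1 (1)
 14  010001→0 (1)
 15  100011→1 (0)
 16  000110→0 (0)
 17  001100→0 (0)

110001011110010100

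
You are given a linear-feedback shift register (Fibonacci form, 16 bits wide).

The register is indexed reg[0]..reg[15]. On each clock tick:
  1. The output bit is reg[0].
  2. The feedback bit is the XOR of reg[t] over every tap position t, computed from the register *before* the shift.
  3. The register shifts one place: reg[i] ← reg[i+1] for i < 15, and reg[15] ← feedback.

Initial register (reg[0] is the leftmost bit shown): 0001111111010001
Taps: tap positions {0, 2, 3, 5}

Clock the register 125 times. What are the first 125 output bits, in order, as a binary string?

k : reg_k → out_k, fb_k
0: 0001111111010001 → 0, fb=0
1: 0011111110100010 → 0, fb=1
2: 0111111101000101 → 0, fb=1
3: 1111111010001011 → 1, fb=0
4: 1111110100010110 → 1, fb=0
5: 1111101000101100 → 1, fb=1
6: 1111010001011001 → 1, fb=0
7: 1110100010110010 → 1, fb=0
8: 1101000101100100 → 1, fb=0
9: 1010001011001000 → 1, fb=0
10: 0100010110010000 → 0, fb=1
11: 1000101100100001 → 1, fb=1
12: 0001011001000011 → 0, fb=0
13: 0010110010000110 → 0, fb=0
14: 0101100100001100 → 0, fb=1
15: 1011001000011001 → 1, fb=1
16: 0110010000110011 → 0, fb=0
17: 1100100001100110 → 1, fb=1
18: 1001000011001101 → 1, fb=0
19: 0010000110011010 → 0, fb=1
20: 0100001100110101 → 0, fb=0
21: 1000011001101010 → 1, fb=0
22: 0000110011010100 → 0, fb=1
23: 0001100110101001 → 0, fb=1
24: 0011001101010011 → 0, fb=0
25: 0110011010100110 → 0, fb=0
26: 1100110101001100 → 1, fb=0
27: 1001101010011000 → 1, fb=0
28: 0011010100110000 → 0, fb=1
29: 0110101001100001 → 0, fb=1
30: 1101010011000011 → 1, fb=1
31: 1010100110000111 → 1, fb=0
32: 0101001100001110 → 0, fb=1
33: 1010011000011101 → 1, fb=1
34: 0100110000111011 → 0, fb=1
35: 1001100001110111 → 1, fb=0
36: 0011000011101110 → 0, fb=0
37: 0110000111011100 → 0, fb=1
38: 1100001110111001 → 1, fb=1
39: 1000011101110011 → 1, fb=0
40: 0000111011100110 → 0, fb=1
41: 0001110111001101 → 0, fb=0
42: 0011101110011010 → 0, fb=0
43: 0111011100110100 → 0, fb=1
44: 1110111001101001 → 1, fb=1
45: 1101110011010011 → 1, fb=1
46: 1011100110100111 → 1, fb=1
47: 0111001101001111 → 0, fb=0
48: 1110011010011110 → 1, fb=1
49: 1100110100111101 → 1, fb=0
50: 1001101001111010 → 1, fb=0
51: 0011010011110100 → 0, fb=1
52: 0110100111101001 → 0, fb=1
53: 1101001111010011 → 1, fb=0
54: 1010011110100110 → 1, fb=1
55: 0100111101001101 → 0, fb=1
56: 1001111010011011 → 1, fb=1
57: 0011110100110111 → 0, fb=1
58: 0111101001101111 → 0, fb=0
59: 1111010011011110 → 1, fb=0
60: 1110100110111100 → 1, fb=0
61: 1101001101111000 → 1, fb=0
62: 1010011011110000 → 1, fb=1
63: 0100110111100001 → 0, fb=1
64: 1001101111000011 → 1, fb=0
65: 0011011110000110 → 0, fb=1
66: 0110111100001101 → 0, fb=0
67: 1101111000011010 → 1, fb=1
68: 1011110000110101 → 1, fb=0
69: 0111100001101010 → 0, fb=0
70: 1111000011010100 → 1, fb=1
71: 1110000110101001 → 1, fb=0
72: 1100001101010010 → 1, fb=1
73: 1000011010100101 → 1, fb=0
74: 0000110101001010 → 0, fb=1
75: 0001101010010101 → 0, fb=1
76: 0011010100101011 → 0, fb=1
77: 0110101001010111 → 0, fb=1
78: 1101010010101111 → 1, fb=1
79: 1010100101011111 → 1, fb=0
80: 0101001010111110 → 0, fb=1
81: 1010010101111101 → 1, fb=1
82: 0100101011111011 → 0, fb=0
83: 1001010111110110 → 1, fb=1
84: 0010101111101101 → 0, fb=1
85: 0101011111011011 → 0, fb=0
86: 1010111110110110 → 1, fb=1
87: 0101111101101101 → 0, fb=0
88: 1011111011011010 → 1, fb=0
89: 0111110110110100 → 0, fb=1
90: 1111101101101001 → 1, fb=1
91: 1111011011010011 → 1, fb=0
92: 1110110110100110 → 1, fb=1
93: 1101101101001101 → 1, fb=0
94: 1011011010011010 → 1, fb=0
95: 0110110100110100 → 0, fb=0
96: 1101101001101000 → 1, fb=0
97: 1011010011010000 → 1, fb=0
98: 0110100110100000 → 0, fb=1
99: 1101001101000001 → 1, fb=0
100: 1010011010000010 → 1, fb=1
101: 0100110100000101 → 0, fb=1
102: 1001101000001011 → 1, fb=0
103: 0011010000010110 → 0, fb=1
104: 0110100000101101 → 0, fb=1
105: 1101000001011011 → 1, fb=0
106: 1010000010110110 → 1, fb=0
107: 0100000101101100 → 0, fb=0
108: 1000001011011000 → 1, fb=1
109: 0000010110110001 → 0, fb=1
110: 0000101101100011 → 0, fb=0
111: 0001011011000110 → 0, fb=0
112: 0010110110001100 → 0, fb=0
113: 0101101100011000 → 0, fb=1
114: 1011011000110001 → 1, fb=0
115: 0110110001100010 → 0, fb=0
116: 1101100011000100 → 1, fb=0
117: 1011000110001000 → 1, fb=1
118: 0110001100010001 → 0, fb=1
119: 1100011000100011 → 1, fb=0
120: 1000110001000110 → 1, fb=0
121: 0001100010001100 → 0, fb=1
122: 0011000100011001 → 0, fb=0
123: 0110001000110010 → 0, fb=1
124: 1100010001100101 → 1, fb=0

00011111110100010110010000110011010100110000111011100110100111101001101111000011010100101011111011011010011010000010110110001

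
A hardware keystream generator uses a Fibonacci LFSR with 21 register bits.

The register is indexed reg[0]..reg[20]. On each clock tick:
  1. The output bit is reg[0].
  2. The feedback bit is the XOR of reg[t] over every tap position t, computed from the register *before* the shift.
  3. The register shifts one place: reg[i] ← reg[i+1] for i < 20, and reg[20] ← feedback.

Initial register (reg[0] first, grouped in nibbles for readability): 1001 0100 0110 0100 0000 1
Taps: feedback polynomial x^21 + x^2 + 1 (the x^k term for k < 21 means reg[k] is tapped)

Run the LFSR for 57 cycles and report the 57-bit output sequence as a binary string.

step | reg (before) | out | fb
   0 | 100101000110010000001 | 1 | 1
   1 | 001010001100100000011 | 0 | 1
   2 | 010100011001000000111 | 0 | 0
   3 | 101000110010000001110 | 1 | 0
   4 | 010001100100000011100 | 0 | 0
   5 | 100011001000000111000 | 1 | 1
   6 | 000110010000001110001 | 0 | 0
   7 | 001100100000011100010 | 0 | 1
   8 | 011001000000111000101 | 0 | 1
   9 | 110010000001110001011 | 1 | 1
  10 | 100100000011100010111 | 1 | 1
  11 | 001000000111000101111 | 0 | 1
  12 | 010000001110001011111 | 0 | 0
  13 | 100000011100010111110 | 1 | 1
  14 | 000000111000101111101 | 0 | 0
  15 | 000001110001011111010 | 0 | 0
  16 | 000011100010111110100 | 0 | 0
  17 | 000111000101111101000 | 0 | 0
  18 | 001110001011111010000 | 0 | 1
  19 | 011100010111110100001 | 0 | 1
  20 | 111000101111101000011 | 1 | 0
  21 | 110001011111010000110 | 1 | 1
  22 | 100010111110100001101 | 1 | 1
  23 | 000101111101000011011 | 0 | 0
  24 | 001011111010000110110 | 0 | 1
  25 | 010111110100001101101 | 0 | 0
  26 | 101111101000011011010 | 1 | 0
  27 | 011111010000110110100 | 0 | 1
  28 | 111110100001101101001 | 1 | 0
  29 | 111101000011011010010 | 1 | 0
  30 | 111010000110110100100 | 1 | 0
  31 | 110100001101101001000 | 1 | 1
  32 | 101000011011010010001 | 1 | 0
  33 | 010000110110100100010 | 0 | 0
  34 | 100001101101001000100 | 1 | 1
  35 | 000011011010010001001 | 0 | 0
  36 | 000110110100100010010 | 0 | 0
  37 | 001101101001000100100 | 0 | 1
  38 | 011011010010001001001 | 0 | 1
  39 | 110110100100010010011 | 1 | 1
  40 | 101101001000100100111 | 1 | 0
  41 | 011010010001001001110 | 0 | 1
  42 | 110100100010010011101 | 1 | 1
  43 | 101001000100100111011 | 1 | 0
  44 | 010010001001001110110 | 0 | 0
  45 | 100100010010011101100 | 1 | 1
  46 | 001000100100111011001 | 0 | 1
  47 | 010001001001110110011 | 0 | 0
  48 | 100010010011101100110 | 1 | 1
  49 | 000100100111011001101 | 0 | 0
  50 | 001001001110110011010 | 0 | 1
  51 | 010010011101100110101 | 0 | 0
  52 | 100100111011001101010 | 1 | 1
  53 | 001001110110011010101 | 0 | 1
  54 | 010011101100110101011 | 0 | 0
  55 | 100111011001101010110 | 1 | 1
  56 | 001110110011010101101 | 0 | 1

100101000110010000001110001011111010000110110100100010010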